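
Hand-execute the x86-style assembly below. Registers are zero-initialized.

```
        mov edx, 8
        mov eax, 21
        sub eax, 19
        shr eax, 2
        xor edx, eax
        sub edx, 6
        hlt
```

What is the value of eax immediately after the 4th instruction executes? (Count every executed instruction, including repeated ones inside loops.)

mov edx, 8 → edx=8
mov eax, 21 → eax=21
sub eax, 19 → eax=21-19=2
shr eax, 2 → eax=2>>2=0
After step 4: eax = 0.

0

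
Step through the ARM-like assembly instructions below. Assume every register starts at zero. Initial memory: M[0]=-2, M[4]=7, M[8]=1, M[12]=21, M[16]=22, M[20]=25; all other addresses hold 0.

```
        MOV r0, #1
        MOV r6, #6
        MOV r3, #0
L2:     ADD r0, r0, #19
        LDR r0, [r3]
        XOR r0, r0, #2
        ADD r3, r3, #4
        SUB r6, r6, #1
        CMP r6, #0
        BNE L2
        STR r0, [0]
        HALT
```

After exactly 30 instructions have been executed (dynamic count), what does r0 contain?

MOV r0, #1 → r0=1
MOV r6, #6 → r6=6
MOV r3, #0 → r3=0
ADD r0, r0, #19 → r0=1+19=20
LDR r0, [r3] → r0=M[0]=-2
XOR r0, r0, #2 → r0=(-2)^2=-4
ADD r3, r3, #4 → r3=0+4=4
SUB r6, r6, #1 → r6=6-1=5
CMP r6, #0  (cmp 5,0)
BNE L2: taken
ADD r0, r0, #19 → r0=(-4)+19=15
LDR r0, [r3] → r0=M[4]=7
XOR r0, r0, #2 → r0=7^2=5
ADD r3, r3, #4 → r3=4+4=8
SUB r6, r6, #1 → r6=5-1=4
CMP r6, #0  (cmp 4,0)
BNE L2: taken
ADD r0, r0, #19 → r0=5+19=24
LDR r0, [r3] → r0=M[8]=1
XOR r0, r0, #2 → r0=1^2=3
ADD r3, r3, #4 → r3=8+4=12
SUB r6, r6, #1 → r6=4-1=3
CMP r6, #0  (cmp 3,0)
BNE L2: taken
ADD r0, r0, #19 → r0=3+19=22
LDR r0, [r3] → r0=M[12]=21
XOR r0, r0, #2 → r0=21^2=23
ADD r3, r3, #4 → r3=12+4=16
SUB r6, r6, #1 → r6=3-1=2
CMP r6, #0  (cmp 2,0)
After step 30: r0 = 23.

23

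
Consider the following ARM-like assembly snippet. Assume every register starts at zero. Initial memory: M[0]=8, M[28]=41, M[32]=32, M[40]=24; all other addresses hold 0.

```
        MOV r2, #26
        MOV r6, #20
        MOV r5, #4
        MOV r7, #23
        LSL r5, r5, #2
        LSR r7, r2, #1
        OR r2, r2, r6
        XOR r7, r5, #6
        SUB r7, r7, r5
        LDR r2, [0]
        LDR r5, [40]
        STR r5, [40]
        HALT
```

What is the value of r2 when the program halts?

MOV r2, #26 → r2=26
MOV r6, #20 → r6=20
MOV r5, #4 → r5=4
MOV r7, #23 → r7=23
LSL r5, r5, #2 → r5=4<<2=16
LSR r7, r2, #1 → r7=26>>1=13
OR r2, r2, r6 → r2=26|20=30
XOR r7, r5, #6 → r7=16^6=22
SUB r7, r7, r5 → r7=22-16=6
LDR r2, [0] → r2=M[0]=8
LDR r5, [40] → r5=M[40]=24
STR r5, [40] → M[40]=24
halt.

8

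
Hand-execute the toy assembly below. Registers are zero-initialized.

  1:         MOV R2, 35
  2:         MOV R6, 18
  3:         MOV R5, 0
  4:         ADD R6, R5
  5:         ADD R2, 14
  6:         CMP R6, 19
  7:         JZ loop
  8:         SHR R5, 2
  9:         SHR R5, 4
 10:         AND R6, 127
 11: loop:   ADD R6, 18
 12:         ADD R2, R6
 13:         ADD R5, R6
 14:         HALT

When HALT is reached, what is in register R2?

after MOV R2, 35: R2=35
after MOV R6, 18: R6=18
after MOV R5, 0: R5=0
after ADD R6, R5: R6=18+0=18
after ADD R2, 14: R2=35+14=49
CMP R6, 19  (cmp 18,19)
JZ loop: not taken
after SHR R5, 2: R5=0>>2=0
after SHR R5, 4: R5=0>>4=0
after AND R6, 127: R6=18&127=18
after ADD R6, 18: R6=18+18=36
after ADD R2, R6: R2=49+36=85
after ADD R5, R6: R5=0+36=36
halt.

85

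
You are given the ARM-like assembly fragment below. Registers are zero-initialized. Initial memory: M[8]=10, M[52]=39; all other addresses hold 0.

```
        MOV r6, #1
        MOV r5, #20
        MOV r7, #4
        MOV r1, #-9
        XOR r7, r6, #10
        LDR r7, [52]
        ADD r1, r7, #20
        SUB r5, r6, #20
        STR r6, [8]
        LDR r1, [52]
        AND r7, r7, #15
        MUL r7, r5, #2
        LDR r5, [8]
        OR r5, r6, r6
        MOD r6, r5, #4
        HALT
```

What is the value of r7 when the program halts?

-38

r6=1
r5=20
r7=4
r1=-9
r7=1^10=11
r7=M[52]=39
r1=39+20=59
r5=1-20=-19
STR r6, [8] → M[8]=1
r1=M[52]=39
r7=39&15=7
r7=(-19)*2=-38
r5=M[8]=1
r5=1|1=1
r6=1%4=1
halt.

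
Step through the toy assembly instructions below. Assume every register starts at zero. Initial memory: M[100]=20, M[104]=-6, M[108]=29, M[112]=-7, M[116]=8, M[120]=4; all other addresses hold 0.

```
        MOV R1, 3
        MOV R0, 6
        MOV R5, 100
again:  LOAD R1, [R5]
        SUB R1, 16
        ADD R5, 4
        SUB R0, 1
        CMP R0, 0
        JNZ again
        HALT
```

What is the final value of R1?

-12

MOV R1, 3 → R1=3
MOV R0, 6 → R0=6
MOV R5, 100 → R5=100
LOAD R1, [R5] → R1=M[100]=20
SUB R1, 16 → R1=20-16=4
ADD R5, 4 → R5=100+4=104
SUB R0, 1 → R0=6-1=5
CMP R0, 0  (cmp 5,0)
JNZ again: taken
LOAD R1, [R5] → R1=M[104]=-6
SUB R1, 16 → R1=(-6)-16=-22
ADD R5, 4 → R5=104+4=108
SUB R0, 1 → R0=5-1=4
CMP R0, 0  (cmp 4,0)
JNZ again: taken
LOAD R1, [R5] → R1=M[108]=29
SUB R1, 16 → R1=29-16=13
ADD R5, 4 → R5=108+4=112
SUB R0, 1 → R0=4-1=3
CMP R0, 0  (cmp 3,0)
JNZ again: taken
LOAD R1, [R5] → R1=M[112]=-7
SUB R1, 16 → R1=(-7)-16=-23
ADD R5, 4 → R5=112+4=116
SUB R0, 1 → R0=3-1=2
CMP R0, 0  (cmp 2,0)
JNZ again: taken
LOAD R1, [R5] → R1=M[116]=8
SUB R1, 16 → R1=8-16=-8
ADD R5, 4 → R5=116+4=120
SUB R0, 1 → R0=2-1=1
CMP R0, 0  (cmp 1,0)
JNZ again: taken
LOAD R1, [R5] → R1=M[120]=4
SUB R1, 16 → R1=4-16=-12
ADD R5, 4 → R5=120+4=124
SUB R0, 1 → R0=1-1=0
CMP R0, 0  (cmp 0,0)
JNZ again: not taken
halt.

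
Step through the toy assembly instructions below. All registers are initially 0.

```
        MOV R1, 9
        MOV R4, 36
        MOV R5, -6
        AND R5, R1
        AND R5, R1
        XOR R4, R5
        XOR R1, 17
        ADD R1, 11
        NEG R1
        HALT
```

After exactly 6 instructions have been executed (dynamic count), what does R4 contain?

44

after MOV R1, 9: R1=9
after MOV R4, 36: R4=36
after MOV R5, -6: R5=-6
after AND R5, R1: R5=(-6)&9=8
after AND R5, R1: R5=8&9=8
after XOR R4, R5: R4=36^8=44
After step 6: R4 = 44.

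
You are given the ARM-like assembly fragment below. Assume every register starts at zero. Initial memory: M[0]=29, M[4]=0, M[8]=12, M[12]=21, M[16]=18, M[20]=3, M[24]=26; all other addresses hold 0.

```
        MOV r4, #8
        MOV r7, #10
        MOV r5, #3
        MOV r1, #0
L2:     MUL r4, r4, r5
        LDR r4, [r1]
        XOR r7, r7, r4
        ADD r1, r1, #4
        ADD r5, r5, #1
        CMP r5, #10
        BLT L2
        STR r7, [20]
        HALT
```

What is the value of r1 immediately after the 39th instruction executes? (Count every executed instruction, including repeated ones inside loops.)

20

MOV r4, #8 → r4=8
MOV r7, #10 → r7=10
MOV r5, #3 → r5=3
MOV r1, #0 → r1=0
MUL r4, r4, r5 → r4=8*3=24
LDR r4, [r1] → r4=M[0]=29
XOR r7, r7, r4 → r7=10^29=23
ADD r1, r1, #4 → r1=0+4=4
ADD r5, r5, #1 → r5=3+1=4
CMP r5, #10  (cmp 4,10)
BLT L2: taken
MUL r4, r4, r5 → r4=29*4=116
LDR r4, [r1] → r4=M[4]=0
XOR r7, r7, r4 → r7=23^0=23
ADD r1, r1, #4 → r1=4+4=8
ADD r5, r5, #1 → r5=4+1=5
CMP r5, #10  (cmp 5,10)
BLT L2: taken
MUL r4, r4, r5 → r4=0*5=0
LDR r4, [r1] → r4=M[8]=12
XOR r7, r7, r4 → r7=23^12=27
ADD r1, r1, #4 → r1=8+4=12
ADD r5, r5, #1 → r5=5+1=6
CMP r5, #10  (cmp 6,10)
BLT L2: taken
MUL r4, r4, r5 → r4=12*6=72
LDR r4, [r1] → r4=M[12]=21
XOR r7, r7, r4 → r7=27^21=14
ADD r1, r1, #4 → r1=12+4=16
ADD r5, r5, #1 → r5=6+1=7
CMP r5, #10  (cmp 7,10)
BLT L2: taken
MUL r4, r4, r5 → r4=21*7=147
LDR r4, [r1] → r4=M[16]=18
XOR r7, r7, r4 → r7=14^18=28
ADD r1, r1, #4 → r1=16+4=20
ADD r5, r5, #1 → r5=7+1=8
CMP r5, #10  (cmp 8,10)
BLT L2: taken
After step 39: r1 = 20.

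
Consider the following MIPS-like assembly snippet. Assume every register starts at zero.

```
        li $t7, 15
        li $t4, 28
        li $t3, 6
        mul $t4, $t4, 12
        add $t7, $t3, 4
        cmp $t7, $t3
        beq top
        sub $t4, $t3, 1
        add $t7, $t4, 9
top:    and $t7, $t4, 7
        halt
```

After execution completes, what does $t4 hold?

li $t7, 15 → $t7=15
li $t4, 28 → $t4=28
li $t3, 6 → $t3=6
mul $t4, $t4, 12 → $t4=28*12=336
add $t7, $t3, 4 → $t7=6+4=10
cmp $t7, $t3  (cmp 10,6)
beq top: not taken
sub $t4, $t3, 1 → $t4=6-1=5
add $t7, $t4, 9 → $t7=5+9=14
and $t7, $t4, 7 → $t7=5&7=5
halt.

5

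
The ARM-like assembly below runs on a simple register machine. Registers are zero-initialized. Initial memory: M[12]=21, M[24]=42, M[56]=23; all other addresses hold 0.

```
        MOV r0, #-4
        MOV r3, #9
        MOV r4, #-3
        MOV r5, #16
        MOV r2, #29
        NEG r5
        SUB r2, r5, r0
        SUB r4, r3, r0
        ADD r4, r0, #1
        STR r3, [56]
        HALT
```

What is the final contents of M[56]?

r0=-4
r3=9
r4=-3
r5=16
r2=29
r5=-(16)=-16
r2=(-16)-(-4)=-12
r4=9-(-4)=13
r4=(-4)+1=-3
STR r3, [56] → M[56]=9
halt.

9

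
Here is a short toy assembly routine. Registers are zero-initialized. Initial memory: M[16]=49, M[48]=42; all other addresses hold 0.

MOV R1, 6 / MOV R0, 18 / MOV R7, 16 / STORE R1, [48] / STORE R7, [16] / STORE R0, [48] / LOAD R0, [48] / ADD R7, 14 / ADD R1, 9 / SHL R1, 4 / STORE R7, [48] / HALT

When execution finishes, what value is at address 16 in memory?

16

MOV R1, 6 → R1=6
MOV R0, 18 → R0=18
MOV R7, 16 → R7=16
STORE R1, [48] → M[48]=6
STORE R7, [16] → M[16]=16
STORE R0, [48] → M[48]=18
LOAD R0, [48] → R0=M[48]=18
ADD R7, 14 → R7=16+14=30
ADD R1, 9 → R1=6+9=15
SHL R1, 4 → R1=15<<4=240
STORE R7, [48] → M[48]=30
halt.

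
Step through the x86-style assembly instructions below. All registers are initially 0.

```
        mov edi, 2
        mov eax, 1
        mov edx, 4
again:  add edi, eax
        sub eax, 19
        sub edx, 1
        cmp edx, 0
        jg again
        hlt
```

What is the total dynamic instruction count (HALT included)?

after mov edi, 2: edi=2
after mov eax, 1: eax=1
after mov edx, 4: edx=4
after add edi, eax: edi=2+1=3
after sub eax, 19: eax=1-19=-18
after sub edx, 1: edx=4-1=3
cmp edx, 0  (cmp 3,0)
jg again: taken
after add edi, eax: edi=3+(-18)=-15
after sub eax, 19: eax=(-18)-19=-37
after sub edx, 1: edx=3-1=2
cmp edx, 0  (cmp 2,0)
jg again: taken
after add edi, eax: edi=(-15)+(-37)=-52
after sub eax, 19: eax=(-37)-19=-56
after sub edx, 1: edx=2-1=1
cmp edx, 0  (cmp 1,0)
jg again: taken
after add edi, eax: edi=(-52)+(-56)=-108
after sub eax, 19: eax=(-56)-19=-75
after sub edx, 1: edx=1-1=0
cmp edx, 0  (cmp 0,0)
jg again: not taken
halt.
Total executed instructions: 24.

24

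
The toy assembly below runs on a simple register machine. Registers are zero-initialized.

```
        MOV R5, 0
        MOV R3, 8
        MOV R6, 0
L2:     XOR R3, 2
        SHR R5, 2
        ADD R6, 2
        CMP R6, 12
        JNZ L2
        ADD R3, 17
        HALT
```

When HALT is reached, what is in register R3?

after MOV R5, 0: R5=0
after MOV R3, 8: R3=8
after MOV R6, 0: R6=0
after XOR R3, 2: R3=8^2=10
after SHR R5, 2: R5=0>>2=0
after ADD R6, 2: R6=0+2=2
CMP R6, 12  (cmp 2,12)
JNZ L2: taken
after XOR R3, 2: R3=10^2=8
after SHR R5, 2: R5=0>>2=0
after ADD R6, 2: R6=2+2=4
CMP R6, 12  (cmp 4,12)
JNZ L2: taken
after XOR R3, 2: R3=8^2=10
after SHR R5, 2: R5=0>>2=0
after ADD R6, 2: R6=4+2=6
CMP R6, 12  (cmp 6,12)
JNZ L2: taken
after XOR R3, 2: R3=10^2=8
after SHR R5, 2: R5=0>>2=0
after ADD R6, 2: R6=6+2=8
CMP R6, 12  (cmp 8,12)
JNZ L2: taken
after XOR R3, 2: R3=8^2=10
after SHR R5, 2: R5=0>>2=0
after ADD R6, 2: R6=8+2=10
CMP R6, 12  (cmp 10,12)
JNZ L2: taken
after XOR R3, 2: R3=10^2=8
after SHR R5, 2: R5=0>>2=0
after ADD R6, 2: R6=10+2=12
CMP R6, 12  (cmp 12,12)
JNZ L2: not taken
after ADD R3, 17: R3=8+17=25
halt.

25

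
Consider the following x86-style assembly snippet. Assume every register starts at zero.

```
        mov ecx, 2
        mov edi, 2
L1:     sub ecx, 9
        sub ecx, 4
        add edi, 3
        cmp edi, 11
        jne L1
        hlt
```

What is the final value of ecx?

after mov ecx, 2: ecx=2
after mov edi, 2: edi=2
after sub ecx, 9: ecx=2-9=-7
after sub ecx, 4: ecx=(-7)-4=-11
after add edi, 3: edi=2+3=5
cmp edi, 11  (cmp 5,11)
jne L1: taken
after sub ecx, 9: ecx=(-11)-9=-20
after sub ecx, 4: ecx=(-20)-4=-24
after add edi, 3: edi=5+3=8
cmp edi, 11  (cmp 8,11)
jne L1: taken
after sub ecx, 9: ecx=(-24)-9=-33
after sub ecx, 4: ecx=(-33)-4=-37
after add edi, 3: edi=8+3=11
cmp edi, 11  (cmp 11,11)
jne L1: not taken
halt.

-37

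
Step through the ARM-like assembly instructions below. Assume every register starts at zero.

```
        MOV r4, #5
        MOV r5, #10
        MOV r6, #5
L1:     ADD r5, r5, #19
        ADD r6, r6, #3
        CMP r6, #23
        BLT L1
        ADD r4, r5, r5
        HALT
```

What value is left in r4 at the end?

after MOV r4, #5: r4=5
after MOV r5, #10: r5=10
after MOV r6, #5: r6=5
after ADD r5, r5, #19: r5=10+19=29
after ADD r6, r6, #3: r6=5+3=8
CMP r6, #23  (cmp 8,23)
BLT L1: taken
after ADD r5, r5, #19: r5=29+19=48
after ADD r6, r6, #3: r6=8+3=11
CMP r6, #23  (cmp 11,23)
BLT L1: taken
after ADD r5, r5, #19: r5=48+19=67
after ADD r6, r6, #3: r6=11+3=14
CMP r6, #23  (cmp 14,23)
BLT L1: taken
after ADD r5, r5, #19: r5=67+19=86
after ADD r6, r6, #3: r6=14+3=17
CMP r6, #23  (cmp 17,23)
BLT L1: taken
after ADD r5, r5, #19: r5=86+19=105
after ADD r6, r6, #3: r6=17+3=20
CMP r6, #23  (cmp 20,23)
BLT L1: taken
after ADD r5, r5, #19: r5=105+19=124
after ADD r6, r6, #3: r6=20+3=23
CMP r6, #23  (cmp 23,23)
BLT L1: not taken
after ADD r4, r5, r5: r4=124+124=248
halt.

248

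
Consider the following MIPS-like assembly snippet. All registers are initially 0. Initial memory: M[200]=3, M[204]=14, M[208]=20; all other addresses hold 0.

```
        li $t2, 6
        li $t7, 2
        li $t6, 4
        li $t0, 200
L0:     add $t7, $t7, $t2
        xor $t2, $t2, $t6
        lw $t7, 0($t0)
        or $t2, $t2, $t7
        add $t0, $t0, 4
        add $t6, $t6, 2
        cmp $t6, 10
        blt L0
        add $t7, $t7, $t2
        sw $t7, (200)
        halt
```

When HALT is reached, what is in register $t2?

23

$t2=6
$t7=2
$t6=4
$t0=200
$t7=2+6=8
$t2=6^4=2
$t7=M[200]=3
$t2=2|3=3
$t0=200+4=204
$t6=4+2=6
cmp $t6, 10  (cmp 6,10)
blt L0: taken
$t7=3+3=6
$t2=3^6=5
$t7=M[204]=14
$t2=5|14=15
$t0=204+4=208
$t6=6+2=8
cmp $t6, 10  (cmp 8,10)
blt L0: taken
$t7=14+15=29
$t2=15^8=7
$t7=M[208]=20
$t2=7|20=23
$t0=208+4=212
$t6=8+2=10
cmp $t6, 10  (cmp 10,10)
blt L0: not taken
$t7=20+23=43
sw $t7, (200) → M[200]=43
halt.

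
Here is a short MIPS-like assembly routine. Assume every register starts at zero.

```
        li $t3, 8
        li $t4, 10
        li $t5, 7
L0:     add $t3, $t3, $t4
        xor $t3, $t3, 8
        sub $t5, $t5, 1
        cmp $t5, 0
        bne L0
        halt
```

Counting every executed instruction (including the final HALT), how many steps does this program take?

39

$t3=8
$t4=10
$t5=7
$t3=8+10=18
$t3=18^8=26
$t5=7-1=6
cmp $t5, 0  (cmp 6,0)
bne L0: taken
$t3=26+10=36
$t3=36^8=44
$t5=6-1=5
cmp $t5, 0  (cmp 5,0)
bne L0: taken
$t3=44+10=54
$t3=54^8=62
$t5=5-1=4
cmp $t5, 0  (cmp 4,0)
bne L0: taken
$t3=62+10=72
$t3=72^8=64
$t5=4-1=3
cmp $t5, 0  (cmp 3,0)
bne L0: taken
$t3=64+10=74
$t3=74^8=66
$t5=3-1=2
cmp $t5, 0  (cmp 2,0)
bne L0: taken
$t3=66+10=76
$t3=76^8=68
$t5=2-1=1
cmp $t5, 0  (cmp 1,0)
bne L0: taken
$t3=68+10=78
$t3=78^8=70
$t5=1-1=0
cmp $t5, 0  (cmp 0,0)
bne L0: not taken
halt.
Total executed instructions: 39.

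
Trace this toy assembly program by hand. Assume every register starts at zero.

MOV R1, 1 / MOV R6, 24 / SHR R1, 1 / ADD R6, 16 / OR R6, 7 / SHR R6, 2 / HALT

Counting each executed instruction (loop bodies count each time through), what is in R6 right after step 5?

after MOV R1, 1: R1=1
after MOV R6, 24: R6=24
after SHR R1, 1: R1=1>>1=0
after ADD R6, 16: R6=24+16=40
after OR R6, 7: R6=40|7=47
After step 5: R6 = 47.

47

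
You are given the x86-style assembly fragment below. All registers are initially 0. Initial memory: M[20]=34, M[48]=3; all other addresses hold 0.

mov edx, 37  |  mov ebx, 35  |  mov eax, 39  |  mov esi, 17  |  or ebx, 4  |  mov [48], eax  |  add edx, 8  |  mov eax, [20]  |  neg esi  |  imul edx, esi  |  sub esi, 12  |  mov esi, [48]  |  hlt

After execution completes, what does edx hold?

edx=37
ebx=35
eax=39
esi=17
ebx=35|4=39
mov [48], eax → M[48]=39
edx=37+8=45
eax=M[20]=34
esi=-(17)=-17
edx=45*(-17)=-765
esi=(-17)-12=-29
esi=M[48]=39
halt.

-765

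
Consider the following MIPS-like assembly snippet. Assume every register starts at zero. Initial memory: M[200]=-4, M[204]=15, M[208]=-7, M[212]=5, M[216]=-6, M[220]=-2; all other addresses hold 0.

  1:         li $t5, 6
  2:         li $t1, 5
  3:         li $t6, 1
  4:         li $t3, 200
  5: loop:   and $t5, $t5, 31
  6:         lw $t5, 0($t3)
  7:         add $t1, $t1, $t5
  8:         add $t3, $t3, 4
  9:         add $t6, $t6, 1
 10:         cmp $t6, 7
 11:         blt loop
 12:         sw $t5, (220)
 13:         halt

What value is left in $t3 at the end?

li $t5, 6 → $t5=6
li $t1, 5 → $t1=5
li $t6, 1 → $t6=1
li $t3, 200 → $t3=200
and $t5, $t5, 31 → $t5=6&31=6
lw $t5, 0($t3) → $t5=M[200]=-4
add $t1, $t1, $t5 → $t1=5+(-4)=1
add $t3, $t3, 4 → $t3=200+4=204
add $t6, $t6, 1 → $t6=1+1=2
cmp $t6, 7  (cmp 2,7)
blt loop: taken
and $t5, $t5, 31 → $t5=(-4)&31=28
lw $t5, 0($t3) → $t5=M[204]=15
add $t1, $t1, $t5 → $t1=1+15=16
add $t3, $t3, 4 → $t3=204+4=208
add $t6, $t6, 1 → $t6=2+1=3
cmp $t6, 7  (cmp 3,7)
blt loop: taken
and $t5, $t5, 31 → $t5=15&31=15
lw $t5, 0($t3) → $t5=M[208]=-7
add $t1, $t1, $t5 → $t1=16+(-7)=9
add $t3, $t3, 4 → $t3=208+4=212
add $t6, $t6, 1 → $t6=3+1=4
cmp $t6, 7  (cmp 4,7)
blt loop: taken
and $t5, $t5, 31 → $t5=(-7)&31=25
lw $t5, 0($t3) → $t5=M[212]=5
add $t1, $t1, $t5 → $t1=9+5=14
add $t3, $t3, 4 → $t3=212+4=216
add $t6, $t6, 1 → $t6=4+1=5
cmp $t6, 7  (cmp 5,7)
blt loop: taken
and $t5, $t5, 31 → $t5=5&31=5
lw $t5, 0($t3) → $t5=M[216]=-6
add $t1, $t1, $t5 → $t1=14+(-6)=8
add $t3, $t3, 4 → $t3=216+4=220
add $t6, $t6, 1 → $t6=5+1=6
cmp $t6, 7  (cmp 6,7)
blt loop: taken
and $t5, $t5, 31 → $t5=(-6)&31=26
lw $t5, 0($t3) → $t5=M[220]=-2
add $t1, $t1, $t5 → $t1=8+(-2)=6
add $t3, $t3, 4 → $t3=220+4=224
add $t6, $t6, 1 → $t6=6+1=7
cmp $t6, 7  (cmp 7,7)
blt loop: not taken
sw $t5, (220) → M[220]=-2
halt.

224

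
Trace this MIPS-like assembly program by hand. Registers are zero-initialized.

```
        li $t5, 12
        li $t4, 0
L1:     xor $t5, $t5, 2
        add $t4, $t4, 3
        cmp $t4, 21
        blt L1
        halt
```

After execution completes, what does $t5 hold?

li $t5, 12 → $t5=12
li $t4, 0 → $t4=0
xor $t5, $t5, 2 → $t5=12^2=14
add $t4, $t4, 3 → $t4=0+3=3
cmp $t4, 21  (cmp 3,21)
blt L1: taken
xor $t5, $t5, 2 → $t5=14^2=12
add $t4, $t4, 3 → $t4=3+3=6
cmp $t4, 21  (cmp 6,21)
blt L1: taken
xor $t5, $t5, 2 → $t5=12^2=14
add $t4, $t4, 3 → $t4=6+3=9
cmp $t4, 21  (cmp 9,21)
blt L1: taken
xor $t5, $t5, 2 → $t5=14^2=12
add $t4, $t4, 3 → $t4=9+3=12
cmp $t4, 21  (cmp 12,21)
blt L1: taken
xor $t5, $t5, 2 → $t5=12^2=14
add $t4, $t4, 3 → $t4=12+3=15
cmp $t4, 21  (cmp 15,21)
blt L1: taken
xor $t5, $t5, 2 → $t5=14^2=12
add $t4, $t4, 3 → $t4=15+3=18
cmp $t4, 21  (cmp 18,21)
blt L1: taken
xor $t5, $t5, 2 → $t5=12^2=14
add $t4, $t4, 3 → $t4=18+3=21
cmp $t4, 21  (cmp 21,21)
blt L1: not taken
halt.

14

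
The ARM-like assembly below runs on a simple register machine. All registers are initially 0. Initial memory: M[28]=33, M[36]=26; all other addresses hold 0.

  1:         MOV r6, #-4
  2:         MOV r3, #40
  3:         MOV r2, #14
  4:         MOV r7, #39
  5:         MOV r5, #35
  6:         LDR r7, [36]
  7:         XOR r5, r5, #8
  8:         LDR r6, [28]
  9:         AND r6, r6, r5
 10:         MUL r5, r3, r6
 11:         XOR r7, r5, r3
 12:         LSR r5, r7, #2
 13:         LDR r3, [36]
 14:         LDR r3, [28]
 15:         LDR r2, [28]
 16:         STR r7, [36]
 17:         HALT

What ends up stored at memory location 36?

after MOV r6, #-4: r6=-4
after MOV r3, #40: r3=40
after MOV r2, #14: r2=14
after MOV r7, #39: r7=39
after MOV r5, #35: r5=35
after LDR r7, [36]: r7=M[36]=26
after XOR r5, r5, #8: r5=35^8=43
after LDR r6, [28]: r6=M[28]=33
after AND r6, r6, r5: r6=33&43=33
after MUL r5, r3, r6: r5=40*33=1320
after XOR r7, r5, r3: r7=1320^40=1280
after LSR r5, r7, #2: r5=1280>>2=320
after LDR r3, [36]: r3=M[36]=26
after LDR r3, [28]: r3=M[28]=33
after LDR r2, [28]: r2=M[28]=33
STR r7, [36] → M[36]=1280
halt.

1280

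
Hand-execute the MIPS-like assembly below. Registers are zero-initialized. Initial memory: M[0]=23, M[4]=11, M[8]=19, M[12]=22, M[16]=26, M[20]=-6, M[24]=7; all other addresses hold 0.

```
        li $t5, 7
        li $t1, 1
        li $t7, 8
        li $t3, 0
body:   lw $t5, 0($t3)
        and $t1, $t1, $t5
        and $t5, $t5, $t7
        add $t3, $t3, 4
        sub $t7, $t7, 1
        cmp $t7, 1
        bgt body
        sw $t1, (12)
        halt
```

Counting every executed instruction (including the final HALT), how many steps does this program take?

$t5=7
$t1=1
$t7=8
$t3=0
$t5=M[0]=23
$t1=1&23=1
$t5=23&8=0
$t3=0+4=4
$t7=8-1=7
cmp $t7, 1  (cmp 7,1)
bgt body: taken
$t5=M[4]=11
$t1=1&11=1
$t5=11&7=3
$t3=4+4=8
$t7=7-1=6
cmp $t7, 1  (cmp 6,1)
bgt body: taken
$t5=M[8]=19
$t1=1&19=1
$t5=19&6=2
$t3=8+4=12
$t7=6-1=5
cmp $t7, 1  (cmp 5,1)
bgt body: taken
$t5=M[12]=22
$t1=1&22=0
$t5=22&5=4
$t3=12+4=16
$t7=5-1=4
cmp $t7, 1  (cmp 4,1)
bgt body: taken
$t5=M[16]=26
$t1=0&26=0
$t5=26&4=0
$t3=16+4=20
$t7=4-1=3
cmp $t7, 1  (cmp 3,1)
bgt body: taken
$t5=M[20]=-6
$t1=0&(-6)=0
$t5=(-6)&3=2
$t3=20+4=24
$t7=3-1=2
cmp $t7, 1  (cmp 2,1)
bgt body: taken
$t5=M[24]=7
$t1=0&7=0
$t5=7&2=2
$t3=24+4=28
$t7=2-1=1
cmp $t7, 1  (cmp 1,1)
bgt body: not taken
sw $t1, (12) → M[12]=0
halt.
Total executed instructions: 55.

55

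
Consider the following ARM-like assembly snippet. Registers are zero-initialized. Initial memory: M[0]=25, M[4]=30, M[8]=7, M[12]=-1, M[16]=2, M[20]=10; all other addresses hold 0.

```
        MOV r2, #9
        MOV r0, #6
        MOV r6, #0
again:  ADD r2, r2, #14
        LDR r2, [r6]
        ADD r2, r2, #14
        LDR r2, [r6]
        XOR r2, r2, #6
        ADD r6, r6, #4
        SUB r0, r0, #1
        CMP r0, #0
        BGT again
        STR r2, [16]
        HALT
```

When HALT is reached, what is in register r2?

12

MOV r2, #9 → r2=9
MOV r0, #6 → r0=6
MOV r6, #0 → r6=0
ADD r2, r2, #14 → r2=9+14=23
LDR r2, [r6] → r2=M[0]=25
ADD r2, r2, #14 → r2=25+14=39
LDR r2, [r6] → r2=M[0]=25
XOR r2, r2, #6 → r2=25^6=31
ADD r6, r6, #4 → r6=0+4=4
SUB r0, r0, #1 → r0=6-1=5
CMP r0, #0  (cmp 5,0)
BGT again: taken
ADD r2, r2, #14 → r2=31+14=45
LDR r2, [r6] → r2=M[4]=30
ADD r2, r2, #14 → r2=30+14=44
LDR r2, [r6] → r2=M[4]=30
XOR r2, r2, #6 → r2=30^6=24
ADD r6, r6, #4 → r6=4+4=8
SUB r0, r0, #1 → r0=5-1=4
CMP r0, #0  (cmp 4,0)
BGT again: taken
ADD r2, r2, #14 → r2=24+14=38
LDR r2, [r6] → r2=M[8]=7
ADD r2, r2, #14 → r2=7+14=21
LDR r2, [r6] → r2=M[8]=7
XOR r2, r2, #6 → r2=7^6=1
ADD r6, r6, #4 → r6=8+4=12
SUB r0, r0, #1 → r0=4-1=3
CMP r0, #0  (cmp 3,0)
BGT again: taken
ADD r2, r2, #14 → r2=1+14=15
LDR r2, [r6] → r2=M[12]=-1
ADD r2, r2, #14 → r2=(-1)+14=13
LDR r2, [r6] → r2=M[12]=-1
XOR r2, r2, #6 → r2=(-1)^6=-7
ADD r6, r6, #4 → r6=12+4=16
SUB r0, r0, #1 → r0=3-1=2
CMP r0, #0  (cmp 2,0)
BGT again: taken
ADD r2, r2, #14 → r2=(-7)+14=7
LDR r2, [r6] → r2=M[16]=2
ADD r2, r2, #14 → r2=2+14=16
LDR r2, [r6] → r2=M[16]=2
XOR r2, r2, #6 → r2=2^6=4
ADD r6, r6, #4 → r6=16+4=20
SUB r0, r0, #1 → r0=2-1=1
CMP r0, #0  (cmp 1,0)
BGT again: taken
ADD r2, r2, #14 → r2=4+14=18
LDR r2, [r6] → r2=M[20]=10
ADD r2, r2, #14 → r2=10+14=24
LDR r2, [r6] → r2=M[20]=10
XOR r2, r2, #6 → r2=10^6=12
ADD r6, r6, #4 → r6=20+4=24
SUB r0, r0, #1 → r0=1-1=0
CMP r0, #0  (cmp 0,0)
BGT again: not taken
STR r2, [16] → M[16]=12
halt.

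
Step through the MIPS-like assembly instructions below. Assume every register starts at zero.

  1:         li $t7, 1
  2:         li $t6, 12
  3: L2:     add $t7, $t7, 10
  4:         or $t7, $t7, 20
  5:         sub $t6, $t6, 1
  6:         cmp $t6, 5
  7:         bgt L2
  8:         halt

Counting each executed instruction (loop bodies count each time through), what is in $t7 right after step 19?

after li $t7, 1: $t7=1
after li $t6, 12: $t6=12
after add $t7, $t7, 10: $t7=1+10=11
after or $t7, $t7, 20: $t7=11|20=31
after sub $t6, $t6, 1: $t6=12-1=11
cmp $t6, 5  (cmp 11,5)
bgt L2: taken
after add $t7, $t7, 10: $t7=31+10=41
after or $t7, $t7, 20: $t7=41|20=61
after sub $t6, $t6, 1: $t6=11-1=10
cmp $t6, 5  (cmp 10,5)
bgt L2: taken
after add $t7, $t7, 10: $t7=61+10=71
after or $t7, $t7, 20: $t7=71|20=87
after sub $t6, $t6, 1: $t6=10-1=9
cmp $t6, 5  (cmp 9,5)
bgt L2: taken
after add $t7, $t7, 10: $t7=87+10=97
after or $t7, $t7, 20: $t7=97|20=117
After step 19: $t7 = 117.

117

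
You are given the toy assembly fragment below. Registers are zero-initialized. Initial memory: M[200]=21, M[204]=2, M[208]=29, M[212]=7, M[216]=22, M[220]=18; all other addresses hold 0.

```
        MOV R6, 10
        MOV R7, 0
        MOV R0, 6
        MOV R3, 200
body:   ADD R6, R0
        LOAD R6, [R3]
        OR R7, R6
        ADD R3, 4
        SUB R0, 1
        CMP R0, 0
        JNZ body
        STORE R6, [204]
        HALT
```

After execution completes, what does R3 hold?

MOV R6, 10 → R6=10
MOV R7, 0 → R7=0
MOV R0, 6 → R0=6
MOV R3, 200 → R3=200
ADD R6, R0 → R6=10+6=16
LOAD R6, [R3] → R6=M[200]=21
OR R7, R6 → R7=0|21=21
ADD R3, 4 → R3=200+4=204
SUB R0, 1 → R0=6-1=5
CMP R0, 0  (cmp 5,0)
JNZ body: taken
ADD R6, R0 → R6=21+5=26
LOAD R6, [R3] → R6=M[204]=2
OR R7, R6 → R7=21|2=23
ADD R3, 4 → R3=204+4=208
SUB R0, 1 → R0=5-1=4
CMP R0, 0  (cmp 4,0)
JNZ body: taken
ADD R6, R0 → R6=2+4=6
LOAD R6, [R3] → R6=M[208]=29
OR R7, R6 → R7=23|29=31
ADD R3, 4 → R3=208+4=212
SUB R0, 1 → R0=4-1=3
CMP R0, 0  (cmp 3,0)
JNZ body: taken
ADD R6, R0 → R6=29+3=32
LOAD R6, [R3] → R6=M[212]=7
OR R7, R6 → R7=31|7=31
ADD R3, 4 → R3=212+4=216
SUB R0, 1 → R0=3-1=2
CMP R0, 0  (cmp 2,0)
JNZ body: taken
ADD R6, R0 → R6=7+2=9
LOAD R6, [R3] → R6=M[216]=22
OR R7, R6 → R7=31|22=31
ADD R3, 4 → R3=216+4=220
SUB R0, 1 → R0=2-1=1
CMP R0, 0  (cmp 1,0)
JNZ body: taken
ADD R6, R0 → R6=22+1=23
LOAD R6, [R3] → R6=M[220]=18
OR R7, R6 → R7=31|18=31
ADD R3, 4 → R3=220+4=224
SUB R0, 1 → R0=1-1=0
CMP R0, 0  (cmp 0,0)
JNZ body: not taken
STORE R6, [204] → M[204]=18
halt.

224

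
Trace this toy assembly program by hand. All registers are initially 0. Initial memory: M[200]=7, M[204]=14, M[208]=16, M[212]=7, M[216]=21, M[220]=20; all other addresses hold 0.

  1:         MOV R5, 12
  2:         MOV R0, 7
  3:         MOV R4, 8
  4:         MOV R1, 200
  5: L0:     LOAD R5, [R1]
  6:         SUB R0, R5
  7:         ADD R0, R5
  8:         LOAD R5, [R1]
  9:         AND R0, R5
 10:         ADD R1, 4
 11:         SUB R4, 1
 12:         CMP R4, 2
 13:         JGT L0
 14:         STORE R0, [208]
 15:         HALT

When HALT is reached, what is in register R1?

224

R5=12
R0=7
R4=8
R1=200
R5=M[200]=7
R0=7-7=0
R0=0+7=7
R5=M[200]=7
R0=7&7=7
R1=200+4=204
R4=8-1=7
CMP R4, 2  (cmp 7,2)
JGT L0: taken
R5=M[204]=14
R0=7-14=-7
R0=(-7)+14=7
R5=M[204]=14
R0=7&14=6
R1=204+4=208
R4=7-1=6
CMP R4, 2  (cmp 6,2)
JGT L0: taken
R5=M[208]=16
R0=6-16=-10
R0=(-10)+16=6
R5=M[208]=16
R0=6&16=0
R1=208+4=212
R4=6-1=5
CMP R4, 2  (cmp 5,2)
JGT L0: taken
R5=M[212]=7
R0=0-7=-7
R0=(-7)+7=0
R5=M[212]=7
R0=0&7=0
R1=212+4=216
R4=5-1=4
CMP R4, 2  (cmp 4,2)
JGT L0: taken
R5=M[216]=21
R0=0-21=-21
R0=(-21)+21=0
R5=M[216]=21
R0=0&21=0
R1=216+4=220
R4=4-1=3
CMP R4, 2  (cmp 3,2)
JGT L0: taken
R5=M[220]=20
R0=0-20=-20
R0=(-20)+20=0
R5=M[220]=20
R0=0&20=0
R1=220+4=224
R4=3-1=2
CMP R4, 2  (cmp 2,2)
JGT L0: not taken
STORE R0, [208] → M[208]=0
halt.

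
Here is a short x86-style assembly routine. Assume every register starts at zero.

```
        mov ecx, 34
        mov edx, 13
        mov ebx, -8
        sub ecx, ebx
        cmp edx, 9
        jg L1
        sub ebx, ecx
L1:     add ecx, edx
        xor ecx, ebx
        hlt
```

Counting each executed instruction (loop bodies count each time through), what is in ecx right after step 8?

-49

mov ecx, 34 → ecx=34
mov edx, 13 → edx=13
mov ebx, -8 → ebx=-8
sub ecx, ebx → ecx=34-(-8)=42
cmp edx, 9  (cmp 13,9)
jg L1: taken
add ecx, edx → ecx=42+13=55
xor ecx, ebx → ecx=55^(-8)=-49
After step 8: ecx = -49.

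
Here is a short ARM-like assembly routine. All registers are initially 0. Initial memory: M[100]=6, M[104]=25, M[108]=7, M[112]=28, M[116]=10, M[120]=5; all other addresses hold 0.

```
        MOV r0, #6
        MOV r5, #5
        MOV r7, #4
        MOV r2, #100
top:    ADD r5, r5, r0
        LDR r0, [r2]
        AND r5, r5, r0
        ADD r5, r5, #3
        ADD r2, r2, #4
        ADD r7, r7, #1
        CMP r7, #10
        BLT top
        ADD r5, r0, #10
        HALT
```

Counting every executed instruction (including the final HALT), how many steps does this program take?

MOV r0, #6 → r0=6
MOV r5, #5 → r5=5
MOV r7, #4 → r7=4
MOV r2, #100 → r2=100
ADD r5, r5, r0 → r5=5+6=11
LDR r0, [r2] → r0=M[100]=6
AND r5, r5, r0 → r5=11&6=2
ADD r5, r5, #3 → r5=2+3=5
ADD r2, r2, #4 → r2=100+4=104
ADD r7, r7, #1 → r7=4+1=5
CMP r7, #10  (cmp 5,10)
BLT top: taken
ADD r5, r5, r0 → r5=5+6=11
LDR r0, [r2] → r0=M[104]=25
AND r5, r5, r0 → r5=11&25=9
ADD r5, r5, #3 → r5=9+3=12
ADD r2, r2, #4 → r2=104+4=108
ADD r7, r7, #1 → r7=5+1=6
CMP r7, #10  (cmp 6,10)
BLT top: taken
ADD r5, r5, r0 → r5=12+25=37
LDR r0, [r2] → r0=M[108]=7
AND r5, r5, r0 → r5=37&7=5
ADD r5, r5, #3 → r5=5+3=8
ADD r2, r2, #4 → r2=108+4=112
ADD r7, r7, #1 → r7=6+1=7
CMP r7, #10  (cmp 7,10)
BLT top: taken
ADD r5, r5, r0 → r5=8+7=15
LDR r0, [r2] → r0=M[112]=28
AND r5, r5, r0 → r5=15&28=12
ADD r5, r5, #3 → r5=12+3=15
ADD r2, r2, #4 → r2=112+4=116
ADD r7, r7, #1 → r7=7+1=8
CMP r7, #10  (cmp 8,10)
BLT top: taken
ADD r5, r5, r0 → r5=15+28=43
LDR r0, [r2] → r0=M[116]=10
AND r5, r5, r0 → r5=43&10=10
ADD r5, r5, #3 → r5=10+3=13
ADD r2, r2, #4 → r2=116+4=120
ADD r7, r7, #1 → r7=8+1=9
CMP r7, #10  (cmp 9,10)
BLT top: taken
ADD r5, r5, r0 → r5=13+10=23
LDR r0, [r2] → r0=M[120]=5
AND r5, r5, r0 → r5=23&5=5
ADD r5, r5, #3 → r5=5+3=8
ADD r2, r2, #4 → r2=120+4=124
ADD r7, r7, #1 → r7=9+1=10
CMP r7, #10  (cmp 10,10)
BLT top: not taken
ADD r5, r0, #10 → r5=5+10=15
halt.
Total executed instructions: 54.

54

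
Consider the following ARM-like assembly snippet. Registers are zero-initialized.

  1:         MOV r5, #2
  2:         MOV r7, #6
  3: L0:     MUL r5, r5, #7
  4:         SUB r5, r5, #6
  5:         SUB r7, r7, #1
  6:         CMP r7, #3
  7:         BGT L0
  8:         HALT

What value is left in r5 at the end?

344

after MOV r5, #2: r5=2
after MOV r7, #6: r7=6
after MUL r5, r5, #7: r5=2*7=14
after SUB r5, r5, #6: r5=14-6=8
after SUB r7, r7, #1: r7=6-1=5
CMP r7, #3  (cmp 5,3)
BGT L0: taken
after MUL r5, r5, #7: r5=8*7=56
after SUB r5, r5, #6: r5=56-6=50
after SUB r7, r7, #1: r7=5-1=4
CMP r7, #3  (cmp 4,3)
BGT L0: taken
after MUL r5, r5, #7: r5=50*7=350
after SUB r5, r5, #6: r5=350-6=344
after SUB r7, r7, #1: r7=4-1=3
CMP r7, #3  (cmp 3,3)
BGT L0: not taken
halt.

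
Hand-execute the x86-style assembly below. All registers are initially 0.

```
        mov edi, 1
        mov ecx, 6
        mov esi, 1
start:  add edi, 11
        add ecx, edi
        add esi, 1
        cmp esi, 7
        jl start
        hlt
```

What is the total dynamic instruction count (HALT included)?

34

edi=1
ecx=6
esi=1
edi=1+11=12
ecx=6+12=18
esi=1+1=2
cmp esi, 7  (cmp 2,7)
jl start: taken
edi=12+11=23
ecx=18+23=41
esi=2+1=3
cmp esi, 7  (cmp 3,7)
jl start: taken
edi=23+11=34
ecx=41+34=75
esi=3+1=4
cmp esi, 7  (cmp 4,7)
jl start: taken
edi=34+11=45
ecx=75+45=120
esi=4+1=5
cmp esi, 7  (cmp 5,7)
jl start: taken
edi=45+11=56
ecx=120+56=176
esi=5+1=6
cmp esi, 7  (cmp 6,7)
jl start: taken
edi=56+11=67
ecx=176+67=243
esi=6+1=7
cmp esi, 7  (cmp 7,7)
jl start: not taken
halt.
Total executed instructions: 34.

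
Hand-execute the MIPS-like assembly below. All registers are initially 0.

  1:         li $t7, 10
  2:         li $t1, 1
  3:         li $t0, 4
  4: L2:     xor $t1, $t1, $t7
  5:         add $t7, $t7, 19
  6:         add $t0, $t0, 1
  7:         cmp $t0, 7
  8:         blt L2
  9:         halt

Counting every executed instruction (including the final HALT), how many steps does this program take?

li $t7, 10 → $t7=10
li $t1, 1 → $t1=1
li $t0, 4 → $t0=4
xor $t1, $t1, $t7 → $t1=1^10=11
add $t7, $t7, 19 → $t7=10+19=29
add $t0, $t0, 1 → $t0=4+1=5
cmp $t0, 7  (cmp 5,7)
blt L2: taken
xor $t1, $t1, $t7 → $t1=11^29=22
add $t7, $t7, 19 → $t7=29+19=48
add $t0, $t0, 1 → $t0=5+1=6
cmp $t0, 7  (cmp 6,7)
blt L2: taken
xor $t1, $t1, $t7 → $t1=22^48=38
add $t7, $t7, 19 → $t7=48+19=67
add $t0, $t0, 1 → $t0=6+1=7
cmp $t0, 7  (cmp 7,7)
blt L2: not taken
halt.
Total executed instructions: 19.

19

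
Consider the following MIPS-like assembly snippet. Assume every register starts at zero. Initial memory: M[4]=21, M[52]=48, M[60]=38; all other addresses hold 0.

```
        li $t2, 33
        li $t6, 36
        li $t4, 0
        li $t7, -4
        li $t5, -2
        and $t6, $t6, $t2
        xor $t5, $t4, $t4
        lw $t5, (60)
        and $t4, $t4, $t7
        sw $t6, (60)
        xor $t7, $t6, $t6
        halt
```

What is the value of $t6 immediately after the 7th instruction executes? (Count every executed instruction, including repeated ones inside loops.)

32

$t2=33
$t6=36
$t4=0
$t7=-4
$t5=-2
$t6=36&33=32
$t5=0^0=0
After step 7: $t6 = 32.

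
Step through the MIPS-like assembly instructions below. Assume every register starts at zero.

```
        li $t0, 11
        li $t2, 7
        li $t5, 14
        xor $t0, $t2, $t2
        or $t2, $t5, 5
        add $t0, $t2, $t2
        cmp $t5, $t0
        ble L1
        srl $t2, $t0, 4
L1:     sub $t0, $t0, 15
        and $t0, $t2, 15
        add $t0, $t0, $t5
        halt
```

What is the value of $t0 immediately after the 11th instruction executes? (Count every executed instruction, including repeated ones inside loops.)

li $t0, 11 → $t0=11
li $t2, 7 → $t2=7
li $t5, 14 → $t5=14
xor $t0, $t2, $t2 → $t0=7^7=0
or $t2, $t5, 5 → $t2=14|5=15
add $t0, $t2, $t2 → $t0=15+15=30
cmp $t5, $t0  (cmp 14,30)
ble L1: taken
sub $t0, $t0, 15 → $t0=30-15=15
and $t0, $t2, 15 → $t0=15&15=15
add $t0, $t0, $t5 → $t0=15+14=29
After step 11: $t0 = 29.

29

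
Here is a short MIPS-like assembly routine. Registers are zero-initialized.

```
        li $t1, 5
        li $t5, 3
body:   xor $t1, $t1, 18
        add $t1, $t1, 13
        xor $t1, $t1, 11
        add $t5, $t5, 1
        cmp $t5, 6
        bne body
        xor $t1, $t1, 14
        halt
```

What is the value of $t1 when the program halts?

101

li $t1, 5 → $t1=5
li $t5, 3 → $t5=3
xor $t1, $t1, 18 → $t1=5^18=23
add $t1, $t1, 13 → $t1=23+13=36
xor $t1, $t1, 11 → $t1=36^11=47
add $t5, $t5, 1 → $t5=3+1=4
cmp $t5, 6  (cmp 4,6)
bne body: taken
xor $t1, $t1, 18 → $t1=47^18=61
add $t1, $t1, 13 → $t1=61+13=74
xor $t1, $t1, 11 → $t1=74^11=65
add $t5, $t5, 1 → $t5=4+1=5
cmp $t5, 6  (cmp 5,6)
bne body: taken
xor $t1, $t1, 18 → $t1=65^18=83
add $t1, $t1, 13 → $t1=83+13=96
xor $t1, $t1, 11 → $t1=96^11=107
add $t5, $t5, 1 → $t5=5+1=6
cmp $t5, 6  (cmp 6,6)
bne body: not taken
xor $t1, $t1, 14 → $t1=107^14=101
halt.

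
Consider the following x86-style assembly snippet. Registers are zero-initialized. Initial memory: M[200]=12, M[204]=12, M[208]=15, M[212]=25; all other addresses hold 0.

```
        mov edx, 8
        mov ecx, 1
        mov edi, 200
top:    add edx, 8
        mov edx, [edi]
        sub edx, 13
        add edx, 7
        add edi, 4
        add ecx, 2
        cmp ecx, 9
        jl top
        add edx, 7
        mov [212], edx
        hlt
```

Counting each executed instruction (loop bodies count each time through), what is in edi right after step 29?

212

after mov edx, 8: edx=8
after mov ecx, 1: ecx=1
after mov edi, 200: edi=200
after add edx, 8: edx=8+8=16
after mov edx, [edi]: edx=M[200]=12
after sub edx, 13: edx=12-13=-1
after add edx, 7: edx=(-1)+7=6
after add edi, 4: edi=200+4=204
after add ecx, 2: ecx=1+2=3
cmp ecx, 9  (cmp 3,9)
jl top: taken
after add edx, 8: edx=6+8=14
after mov edx, [edi]: edx=M[204]=12
after sub edx, 13: edx=12-13=-1
after add edx, 7: edx=(-1)+7=6
after add edi, 4: edi=204+4=208
after add ecx, 2: ecx=3+2=5
cmp ecx, 9  (cmp 5,9)
jl top: taken
after add edx, 8: edx=6+8=14
after mov edx, [edi]: edx=M[208]=15
after sub edx, 13: edx=15-13=2
after add edx, 7: edx=2+7=9
after add edi, 4: edi=208+4=212
after add ecx, 2: ecx=5+2=7
cmp ecx, 9  (cmp 7,9)
jl top: taken
after add edx, 8: edx=9+8=17
after mov edx, [edi]: edx=M[212]=25
After step 29: edi = 212.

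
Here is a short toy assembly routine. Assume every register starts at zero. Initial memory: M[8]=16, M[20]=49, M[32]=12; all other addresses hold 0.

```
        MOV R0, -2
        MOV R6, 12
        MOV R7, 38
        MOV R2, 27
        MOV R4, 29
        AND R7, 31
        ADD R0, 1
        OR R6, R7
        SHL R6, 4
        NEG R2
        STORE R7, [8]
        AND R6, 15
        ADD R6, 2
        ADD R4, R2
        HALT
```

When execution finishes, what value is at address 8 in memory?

R0=-2
R6=12
R7=38
R2=27
R4=29
R7=38&31=6
R0=(-2)+1=-1
R6=12|6=14
R6=14<<4=224
R2=-(27)=-27
STORE R7, [8] → M[8]=6
R6=224&15=0
R6=0+2=2
R4=29+(-27)=2
halt.

6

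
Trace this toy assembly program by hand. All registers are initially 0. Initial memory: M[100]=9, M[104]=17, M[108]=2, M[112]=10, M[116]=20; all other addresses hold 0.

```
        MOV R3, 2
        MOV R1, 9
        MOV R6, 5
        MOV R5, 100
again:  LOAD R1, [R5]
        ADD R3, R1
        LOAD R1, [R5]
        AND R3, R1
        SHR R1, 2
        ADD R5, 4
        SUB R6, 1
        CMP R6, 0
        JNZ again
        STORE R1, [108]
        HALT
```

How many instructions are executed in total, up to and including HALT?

51

MOV R3, 2 → R3=2
MOV R1, 9 → R1=9
MOV R6, 5 → R6=5
MOV R5, 100 → R5=100
LOAD R1, [R5] → R1=M[100]=9
ADD R3, R1 → R3=2+9=11
LOAD R1, [R5] → R1=M[100]=9
AND R3, R1 → R3=11&9=9
SHR R1, 2 → R1=9>>2=2
ADD R5, 4 → R5=100+4=104
SUB R6, 1 → R6=5-1=4
CMP R6, 0  (cmp 4,0)
JNZ again: taken
LOAD R1, [R5] → R1=M[104]=17
ADD R3, R1 → R3=9+17=26
LOAD R1, [R5] → R1=M[104]=17
AND R3, R1 → R3=26&17=16
SHR R1, 2 → R1=17>>2=4
ADD R5, 4 → R5=104+4=108
SUB R6, 1 → R6=4-1=3
CMP R6, 0  (cmp 3,0)
JNZ again: taken
LOAD R1, [R5] → R1=M[108]=2
ADD R3, R1 → R3=16+2=18
LOAD R1, [R5] → R1=M[108]=2
AND R3, R1 → R3=18&2=2
SHR R1, 2 → R1=2>>2=0
ADD R5, 4 → R5=108+4=112
SUB R6, 1 → R6=3-1=2
CMP R6, 0  (cmp 2,0)
JNZ again: taken
LOAD R1, [R5] → R1=M[112]=10
ADD R3, R1 → R3=2+10=12
LOAD R1, [R5] → R1=M[112]=10
AND R3, R1 → R3=12&10=8
SHR R1, 2 → R1=10>>2=2
ADD R5, 4 → R5=112+4=116
SUB R6, 1 → R6=2-1=1
CMP R6, 0  (cmp 1,0)
JNZ again: taken
LOAD R1, [R5] → R1=M[116]=20
ADD R3, R1 → R3=8+20=28
LOAD R1, [R5] → R1=M[116]=20
AND R3, R1 → R3=28&20=20
SHR R1, 2 → R1=20>>2=5
ADD R5, 4 → R5=116+4=120
SUB R6, 1 → R6=1-1=0
CMP R6, 0  (cmp 0,0)
JNZ again: not taken
STORE R1, [108] → M[108]=5
halt.
Total executed instructions: 51.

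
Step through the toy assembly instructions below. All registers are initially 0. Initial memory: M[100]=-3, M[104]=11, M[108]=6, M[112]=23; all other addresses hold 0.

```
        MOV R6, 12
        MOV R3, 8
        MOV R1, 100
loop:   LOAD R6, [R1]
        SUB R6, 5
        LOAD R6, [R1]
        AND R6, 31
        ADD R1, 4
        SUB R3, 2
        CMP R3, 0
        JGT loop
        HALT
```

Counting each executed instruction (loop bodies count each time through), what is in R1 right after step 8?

R6=12
R3=8
R1=100
R6=M[100]=-3
R6=(-3)-5=-8
R6=M[100]=-3
R6=(-3)&31=29
R1=100+4=104
After step 8: R1 = 104.

104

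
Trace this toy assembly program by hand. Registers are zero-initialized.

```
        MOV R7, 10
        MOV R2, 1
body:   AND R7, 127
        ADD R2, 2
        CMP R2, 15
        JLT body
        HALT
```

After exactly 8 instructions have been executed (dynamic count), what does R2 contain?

R7=10
R2=1
R7=10&127=10
R2=1+2=3
CMP R2, 15  (cmp 3,15)
JLT body: taken
R7=10&127=10
R2=3+2=5
After step 8: R2 = 5.

5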